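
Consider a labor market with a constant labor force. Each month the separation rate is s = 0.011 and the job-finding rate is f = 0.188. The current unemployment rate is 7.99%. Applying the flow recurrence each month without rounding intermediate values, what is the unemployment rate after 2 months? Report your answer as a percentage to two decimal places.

With a fixed labor force, u_{t+1} = u_t + s·(1−u_t) − f·u_t = u_t·(1−s−f) + s.
Here 1−s−f = 0.801 and s = 0.011.
u_1 = 0.079900 × 0.801 + 0.011 = 0.075000.
u_2 = 0.075000 × 0.801 + 0.011 = 0.071075.

Unemployment rate after two months ≈ 7.11%.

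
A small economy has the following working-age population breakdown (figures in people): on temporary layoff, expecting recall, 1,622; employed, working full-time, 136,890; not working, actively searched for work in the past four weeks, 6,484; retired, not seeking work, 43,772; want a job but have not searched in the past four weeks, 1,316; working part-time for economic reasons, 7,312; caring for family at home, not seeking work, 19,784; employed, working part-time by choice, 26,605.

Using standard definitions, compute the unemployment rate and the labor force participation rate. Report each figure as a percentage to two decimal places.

Unemployment rate ≈ 4.53%; labor force participation rate ≈ 73.39%.

Employed = 136,890 + 7,312 + 26,605 = 170,807 (anyone who worked, including part-time for economic reasons, counts as employed).
Unemployed = 1,622 + 6,484 = 8,106 (jobless and actively searching, or on temporary layoff).
Labor force = 170,807 + 8,106 = 178,913.
Not in labor force = 43,772 + 1,316 + 19,784 = 64,872 (those not working and not actively searching are outside the labor force — including those who want a job but have given up searching).
Civilian working-age population = 178,913 + 64,872 = 243,785.
Unemployment rate = 8,106 / 178,913 = 4.53%.
Labor force participation rate = 178,913 / 243,785 = 73.39%.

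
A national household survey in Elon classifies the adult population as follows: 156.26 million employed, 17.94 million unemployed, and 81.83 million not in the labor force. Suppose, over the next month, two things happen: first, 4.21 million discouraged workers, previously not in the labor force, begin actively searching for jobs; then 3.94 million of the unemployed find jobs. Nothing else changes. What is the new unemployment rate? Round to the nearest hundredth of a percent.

New unemployment rate ≈ 10.21%.

Initially, labor force = 156.26 + 17.94 = 174.20 million, so u = 17.94/174.20 = 10.30%.
After the first change, unemployed and labor force both rise by 4.21 → E = 156.26, U = 22.15, labor force = 178.41 million.
After the second change, unemployed falls and employed rises by 3.94; labor force unchanged → E = 160.20, U = 18.21, labor force = 178.41 million.
New unemployment rate = 18.21 / 178.41 = 10.21%.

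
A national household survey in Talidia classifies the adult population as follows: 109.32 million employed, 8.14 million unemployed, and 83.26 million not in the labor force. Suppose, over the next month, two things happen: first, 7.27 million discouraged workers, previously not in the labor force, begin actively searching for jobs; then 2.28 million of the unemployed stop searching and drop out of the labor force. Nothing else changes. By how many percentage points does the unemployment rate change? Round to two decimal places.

Initially, labor force = 109.32 + 8.14 = 117.46 million, so u = 8.14/117.46 = 6.93%.
After the first change, unemployed and labor force both rise by 7.27 → E = 109.32, U = 15.41, labor force = 124.73 million.
After the second change, unemployed and labor force both fall by 2.28 → E = 109.32, U = 13.13, labor force = 122.45 million.
New unemployment rate = 13.13 / 122.45 = 10.72%.
Change = 10.72% − 6.93% = +3.79 percentage points.

The unemployment rate changes by +3.79 percentage points.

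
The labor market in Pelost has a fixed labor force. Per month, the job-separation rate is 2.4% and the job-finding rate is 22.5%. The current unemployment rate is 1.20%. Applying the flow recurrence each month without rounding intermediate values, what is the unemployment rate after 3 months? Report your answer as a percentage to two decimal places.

With a fixed labor force, u_{t+1} = u_t + s·(1−u_t) − f·u_t = u_t·(1−s−f) + s.
Here 1−s−f = 0.751 and s = 0.024.
u_1 = 0.012000 × 0.751 + 0.024 = 0.033012.
u_2 = 0.033012 × 0.751 + 0.024 = 0.048792.
u_3 = 0.048792 × 0.751 + 0.024 = 0.060643.

Unemployment rate after three months ≈ 6.06%.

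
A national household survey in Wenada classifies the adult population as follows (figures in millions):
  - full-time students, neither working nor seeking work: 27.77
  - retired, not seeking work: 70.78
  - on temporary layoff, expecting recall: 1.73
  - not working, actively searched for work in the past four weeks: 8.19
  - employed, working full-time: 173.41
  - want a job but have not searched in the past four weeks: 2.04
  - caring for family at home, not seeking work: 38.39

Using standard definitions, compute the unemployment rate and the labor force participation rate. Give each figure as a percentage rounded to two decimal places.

Employed = 173.41 million.
Unemployed = 1.73 + 8.19 = 9.92 million (jobless and actively searching, or on temporary layoff).
Labor force = 173.41 + 9.92 = 183.33 million.
Not in labor force = 27.77 + 70.78 + 2.04 + 38.39 = 138.98 million (those not working and not actively searching are outside the labor force — including those who want a job but have given up searching).
Civilian working-age population = 183.33 + 138.98 = 322.31 million.
Unemployment rate = 9.92 / 183.33 = 5.41%.
Labor force participation rate = 183.33 / 322.31 = 56.88%.

Unemployment rate ≈ 5.41%; labor force participation rate ≈ 56.88%.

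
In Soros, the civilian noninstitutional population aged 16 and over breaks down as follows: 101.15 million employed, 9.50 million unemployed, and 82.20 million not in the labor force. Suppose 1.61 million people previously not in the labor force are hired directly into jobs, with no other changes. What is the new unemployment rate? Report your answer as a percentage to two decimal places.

New unemployment rate ≈ 8.46%.

Initially, labor force = 101.15 + 9.50 = 110.65 million, so u = 9.50/110.65 = 8.59%.
After the change, employed and labor force both rise by 1.61; unemployed unchanged → E = 102.76, U = 9.50, labor force = 112.26 million.
New unemployment rate = 9.50 / 112.26 = 8.46%.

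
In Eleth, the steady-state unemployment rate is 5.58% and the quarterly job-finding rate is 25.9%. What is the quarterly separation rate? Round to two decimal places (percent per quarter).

From u* = s/(s+f): s = u·f/(1−u).
s = 0.0558 × 25.9 / (1 − 0.0558) = 1.4452 / 0.9442 ≈ 1.53% per quarter.

Separation rate ≈ 1.53% per quarter.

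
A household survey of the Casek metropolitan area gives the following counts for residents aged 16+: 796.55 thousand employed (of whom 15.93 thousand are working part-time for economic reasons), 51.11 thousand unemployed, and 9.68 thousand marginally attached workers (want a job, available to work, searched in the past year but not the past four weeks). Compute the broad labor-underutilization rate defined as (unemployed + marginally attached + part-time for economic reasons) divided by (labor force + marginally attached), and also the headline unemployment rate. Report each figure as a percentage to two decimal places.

Broad underutilization rate ≈ 8.95%; headline unemployment rate ≈ 6.03%.

Labor force = 796.55 + 51.11 = 847.66 thousand.
Numerator = 51.11 + 9.68 + 15.93 = 76.72 thousand.
Denominator = 847.66 + 9.68 = 857.34 thousand.
Broad rate = 76.72 / 857.34 = 8.95%.
Headline unemployment rate = 51.11 / 847.66 = 6.03%.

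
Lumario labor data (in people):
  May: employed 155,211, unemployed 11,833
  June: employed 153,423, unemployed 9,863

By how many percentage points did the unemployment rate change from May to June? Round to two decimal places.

The unemployment rate changed by −1.04 percentage points.

May: labor force = 155,211 + 11,833 = 167,044; u = 11,833/167,044 = 7.08%.
June: labor force = 153,423 + 9,863 = 163,286; u = 9,863/163,286 = 6.04%.
Change = 6.04% − 7.08% = −1.04 pp.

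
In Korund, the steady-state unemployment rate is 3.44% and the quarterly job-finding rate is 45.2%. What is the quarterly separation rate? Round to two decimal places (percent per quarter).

From u* = s/(s+f): s = u·f/(1−u).
s = 0.0344 × 45.2 / (1 − 0.0344) = 1.5549 / 0.9656 ≈ 1.61% per quarter.

Separation rate ≈ 1.61% per quarter.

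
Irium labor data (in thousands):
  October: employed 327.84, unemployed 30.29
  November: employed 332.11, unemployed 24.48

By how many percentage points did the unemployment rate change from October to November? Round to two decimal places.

The unemployment rate changed by −1.59 percentage points.

October: labor force = 327.84 + 30.29 = 358.13; u = 30.29/358.13 = 8.46%.
November: labor force = 332.11 + 24.48 = 356.59; u = 24.48/356.59 = 6.87%.
Change = 6.87% − 8.46% = −1.59 pp.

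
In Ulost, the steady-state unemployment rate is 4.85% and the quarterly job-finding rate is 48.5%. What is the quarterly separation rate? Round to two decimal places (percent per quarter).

Separation rate ≈ 2.47% per quarter.

From u* = s/(s+f): s = u·f/(1−u).
s = 0.0485 × 48.5 / (1 − 0.0485) = 2.3522 / 0.9515 ≈ 2.47% per quarter.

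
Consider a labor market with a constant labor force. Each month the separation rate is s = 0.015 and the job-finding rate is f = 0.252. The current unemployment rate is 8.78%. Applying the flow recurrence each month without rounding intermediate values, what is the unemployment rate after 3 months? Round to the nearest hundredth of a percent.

With a fixed labor force, u_{t+1} = u_t + s·(1−u_t) − f·u_t = u_t·(1−s−f) + s.
Here 1−s−f = 0.733 and s = 0.015.
u_1 = 0.087800 × 0.733 + 0.015 = 0.079357.
u_2 = 0.079357 × 0.733 + 0.015 = 0.073169.
u_3 = 0.073169 × 0.733 + 0.015 = 0.068633.

Unemployment rate after three months ≈ 6.86%.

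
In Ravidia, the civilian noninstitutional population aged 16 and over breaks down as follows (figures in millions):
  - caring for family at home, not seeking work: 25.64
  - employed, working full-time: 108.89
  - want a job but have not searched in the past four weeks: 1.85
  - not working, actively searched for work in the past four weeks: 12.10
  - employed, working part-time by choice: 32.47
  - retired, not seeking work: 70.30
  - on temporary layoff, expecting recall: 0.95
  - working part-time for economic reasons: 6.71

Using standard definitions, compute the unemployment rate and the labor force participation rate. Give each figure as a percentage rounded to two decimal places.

Employed = 108.89 + 32.47 + 6.71 = 148.07 million (anyone who worked, including part-time for economic reasons, counts as employed).
Unemployed = 12.10 + 0.95 = 13.05 million (jobless and actively searching, or on temporary layoff).
Labor force = 148.07 + 13.05 = 161.12 million.
Not in labor force = 25.64 + 1.85 + 70.30 = 97.79 million (those not working and not actively searching are outside the labor force — including those who want a job but have given up searching).
Civilian working-age population = 161.12 + 97.79 = 258.91 million.
Unemployment rate = 13.05 / 161.12 = 8.10%.
Labor force participation rate = 161.12 / 258.91 = 62.23%.

Unemployment rate ≈ 8.10%; labor force participation rate ≈ 62.23%.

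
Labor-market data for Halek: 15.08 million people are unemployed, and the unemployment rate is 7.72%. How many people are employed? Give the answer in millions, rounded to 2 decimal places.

About 180.26 million are employed.

Labor force = U / u = 15.08 / 0.0772 ≈ 195.34 million.
Employed = labor force − unemployed = 195.34 − 15.08 = 180.26 million.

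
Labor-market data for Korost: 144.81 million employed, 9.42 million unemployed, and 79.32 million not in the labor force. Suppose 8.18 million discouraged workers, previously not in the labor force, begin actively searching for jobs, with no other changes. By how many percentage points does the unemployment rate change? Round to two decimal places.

The unemployment rate changes by +4.73 percentage points.

Initially, labor force = 144.81 + 9.42 = 154.23 million, so u = 9.42/154.23 = 6.11%.
After the change, unemployed and labor force both rise by 8.18 → E = 144.81, U = 17.60, labor force = 162.41 million.
New unemployment rate = 17.60 / 162.41 = 10.84%.
Change = 10.84% − 6.11% = +4.73 percentage points.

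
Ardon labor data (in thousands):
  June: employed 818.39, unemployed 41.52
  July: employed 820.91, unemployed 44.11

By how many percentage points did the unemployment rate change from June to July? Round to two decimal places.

June: labor force = 818.39 + 41.52 = 859.91; u = 41.52/859.91 = 4.83%.
July: labor force = 820.91 + 44.11 = 865.02; u = 44.11/865.02 = 5.10%.
Change = 5.10% − 4.83% = +0.27 pp.

The unemployment rate changed by +0.27 percentage points.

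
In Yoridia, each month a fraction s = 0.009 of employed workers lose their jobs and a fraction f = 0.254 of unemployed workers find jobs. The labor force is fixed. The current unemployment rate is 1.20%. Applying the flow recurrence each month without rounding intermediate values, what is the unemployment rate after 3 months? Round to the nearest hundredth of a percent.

With a fixed labor force, u_{t+1} = u_t + s·(1−u_t) − f·u_t = u_t·(1−s−f) + s.
Here 1−s−f = 0.737 and s = 0.009.
u_1 = 0.012000 × 0.737 + 0.009 = 0.017844.
u_2 = 0.017844 × 0.737 + 0.009 = 0.022151.
u_3 = 0.022151 × 0.737 + 0.009 = 0.025325.

Unemployment rate after three months ≈ 2.53%.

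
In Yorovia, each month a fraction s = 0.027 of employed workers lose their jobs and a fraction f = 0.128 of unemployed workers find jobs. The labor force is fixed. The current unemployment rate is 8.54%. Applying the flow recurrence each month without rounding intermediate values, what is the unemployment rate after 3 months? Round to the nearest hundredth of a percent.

With a fixed labor force, u_{t+1} = u_t + s·(1−u_t) − f·u_t = u_t·(1−s−f) + s.
Here 1−s−f = 0.845 and s = 0.027.
u_1 = 0.085400 × 0.845 + 0.027 = 0.099163.
u_2 = 0.099163 × 0.845 + 0.027 = 0.110793.
u_3 = 0.110793 × 0.845 + 0.027 = 0.120620.

Unemployment rate after three months ≈ 12.06%.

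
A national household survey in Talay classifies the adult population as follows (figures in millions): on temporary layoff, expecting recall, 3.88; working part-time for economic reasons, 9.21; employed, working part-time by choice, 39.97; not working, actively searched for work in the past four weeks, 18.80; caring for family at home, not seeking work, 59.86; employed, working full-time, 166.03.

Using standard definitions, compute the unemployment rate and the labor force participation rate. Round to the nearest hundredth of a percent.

Employed = 9.21 + 39.97 + 166.03 = 215.21 million (anyone who worked, including part-time for economic reasons, counts as employed).
Unemployed = 3.88 + 18.80 = 22.68 million (jobless and actively searching, or on temporary layoff).
Labor force = 215.21 + 22.68 = 237.89 million.
Not in labor force = 59.86 million (those not working and not actively searching are outside the labor force).
Civilian working-age population = 237.89 + 59.86 = 297.75 million.
Unemployment rate = 22.68 / 237.89 = 9.53%.
Labor force participation rate = 237.89 / 297.75 = 79.90%.

Unemployment rate ≈ 9.53%; labor force participation rate ≈ 79.90%.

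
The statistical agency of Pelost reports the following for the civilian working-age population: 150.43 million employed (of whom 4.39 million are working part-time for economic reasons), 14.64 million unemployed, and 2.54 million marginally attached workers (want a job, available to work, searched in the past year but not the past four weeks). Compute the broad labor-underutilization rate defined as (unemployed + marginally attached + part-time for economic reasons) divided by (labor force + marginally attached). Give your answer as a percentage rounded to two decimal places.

Broad underutilization rate ≈ 12.87%.

Labor force = 150.43 + 14.64 = 165.07 million.
Numerator = 14.64 + 2.54 + 4.39 = 21.57 million.
Denominator = 165.07 + 2.54 = 167.61 million.
Broad rate = 21.57 / 167.61 = 12.87%.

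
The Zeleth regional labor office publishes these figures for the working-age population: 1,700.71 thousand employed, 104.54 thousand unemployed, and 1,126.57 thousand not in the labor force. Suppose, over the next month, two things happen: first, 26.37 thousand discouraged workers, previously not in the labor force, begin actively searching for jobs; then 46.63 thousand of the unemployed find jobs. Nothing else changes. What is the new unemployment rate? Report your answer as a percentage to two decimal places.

New unemployment rate ≈ 4.60%.

Initially, labor force = 1,700.71 + 104.54 = 1,805.25 thousand, so u = 104.54/1,805.25 = 5.79%.
After the first change, unemployed and labor force both rise by 26.37 → E = 1,700.71, U = 130.91, labor force = 1,831.62 thousand.
After the second change, unemployed falls and employed rises by 46.63; labor force unchanged → E = 1,747.34, U = 84.28, labor force = 1,831.62 thousand.
New unemployment rate = 84.28 / 1,831.62 = 4.60%.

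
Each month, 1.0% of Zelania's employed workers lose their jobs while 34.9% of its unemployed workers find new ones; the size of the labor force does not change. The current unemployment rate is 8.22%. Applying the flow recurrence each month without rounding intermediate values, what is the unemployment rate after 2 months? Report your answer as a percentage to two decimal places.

With a fixed labor force, u_{t+1} = u_t + s·(1−u_t) − f·u_t = u_t·(1−s−f) + s.
Here 1−s−f = 0.641 and s = 0.010.
u_1 = 0.082200 × 0.641 + 0.010 = 0.062690.
u_2 = 0.062690 × 0.641 + 0.010 = 0.050184.

Unemployment rate after two months ≈ 5.02%.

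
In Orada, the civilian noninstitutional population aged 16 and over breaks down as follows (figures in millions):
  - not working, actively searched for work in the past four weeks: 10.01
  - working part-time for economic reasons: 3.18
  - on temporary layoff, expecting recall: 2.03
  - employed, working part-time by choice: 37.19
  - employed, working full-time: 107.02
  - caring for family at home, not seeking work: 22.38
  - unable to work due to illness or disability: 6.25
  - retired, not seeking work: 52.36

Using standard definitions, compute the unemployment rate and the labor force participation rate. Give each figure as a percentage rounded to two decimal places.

Unemployment rate ≈ 7.55%; labor force participation rate ≈ 66.31%.

Employed = 3.18 + 37.19 + 107.02 = 147.39 million (anyone who worked, including part-time for economic reasons, counts as employed).
Unemployed = 10.01 + 2.03 = 12.04 million (jobless and actively searching, or on temporary layoff).
Labor force = 147.39 + 12.04 = 159.43 million.
Not in labor force = 22.38 + 6.25 + 52.36 = 80.99 million (those not working and not actively searching are outside the labor force).
Civilian working-age population = 159.43 + 80.99 = 240.42 million.
Unemployment rate = 12.04 / 159.43 = 7.55%.
Labor force participation rate = 159.43 / 240.42 = 66.31%.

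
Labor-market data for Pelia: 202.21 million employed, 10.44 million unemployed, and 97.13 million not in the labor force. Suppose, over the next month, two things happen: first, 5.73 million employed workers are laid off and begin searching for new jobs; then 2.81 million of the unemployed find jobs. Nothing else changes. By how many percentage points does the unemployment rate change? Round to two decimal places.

The unemployment rate changes by +1.37 percentage points.

Initially, labor force = 202.21 + 10.44 = 212.65 million, so u = 10.44/212.65 = 4.91%.
After the first change, employed falls and unemployed rises by 5.73; labor force unchanged → E = 196.48, U = 16.17, labor force = 212.65 million.
After the second change, unemployed falls and employed rises by 2.81; labor force unchanged → E = 199.29, U = 13.36, labor force = 212.65 million.
New unemployment rate = 13.36 / 212.65 = 6.28%.
Change = 6.28% − 4.91% = +1.37 percentage points.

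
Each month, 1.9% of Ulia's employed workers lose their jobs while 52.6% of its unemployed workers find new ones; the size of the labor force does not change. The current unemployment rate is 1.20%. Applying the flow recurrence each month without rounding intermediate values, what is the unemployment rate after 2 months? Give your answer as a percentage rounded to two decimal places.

Unemployment rate after two months ≈ 3.01%.

With a fixed labor force, u_{t+1} = u_t + s·(1−u_t) − f·u_t = u_t·(1−s−f) + s.
Here 1−s−f = 0.455 and s = 0.019.
u_1 = 0.012000 × 0.455 + 0.019 = 0.024460.
u_2 = 0.024460 × 0.455 + 0.019 = 0.030129.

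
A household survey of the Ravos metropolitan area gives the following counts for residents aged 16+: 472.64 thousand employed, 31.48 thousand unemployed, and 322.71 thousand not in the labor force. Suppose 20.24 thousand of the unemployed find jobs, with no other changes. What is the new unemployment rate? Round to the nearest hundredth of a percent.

Initially, labor force = 472.64 + 31.48 = 504.12 thousand, so u = 31.48/504.12 = 6.24%.
After the change, unemployed falls and employed rises by 20.24; labor force unchanged → E = 492.88, U = 11.24, labor force = 504.12 thousand.
New unemployment rate = 11.24 / 504.12 = 2.23%.

New unemployment rate ≈ 2.23%.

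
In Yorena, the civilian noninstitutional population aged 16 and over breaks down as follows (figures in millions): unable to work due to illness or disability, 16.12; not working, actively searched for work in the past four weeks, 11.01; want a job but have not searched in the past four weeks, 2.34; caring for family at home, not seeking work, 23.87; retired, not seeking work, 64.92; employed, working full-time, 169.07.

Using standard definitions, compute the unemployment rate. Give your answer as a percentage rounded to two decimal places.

Employed = 169.07 million.
Unemployed = 11.01 million.
Labor force = 169.07 + 11.01 = 180.08 million.
Unemployment rate = 11.01 / 180.08 = 6.11%.

Unemployment rate ≈ 6.11%.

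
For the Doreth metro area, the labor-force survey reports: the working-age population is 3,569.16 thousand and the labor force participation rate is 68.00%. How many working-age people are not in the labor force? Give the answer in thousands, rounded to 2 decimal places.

About 1,142.13 thousand are not in the labor force.

Share not in the labor force = 1 − 0.6800 = 0.3200.
Not in labor force = 0.3200 × 3,569.16 ≈ 1,142.13 thousand.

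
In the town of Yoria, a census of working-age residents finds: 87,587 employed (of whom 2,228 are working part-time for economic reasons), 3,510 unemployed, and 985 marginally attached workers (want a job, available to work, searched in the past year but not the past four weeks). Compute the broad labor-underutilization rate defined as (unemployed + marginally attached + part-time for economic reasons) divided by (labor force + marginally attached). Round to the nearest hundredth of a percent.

Labor force = 87,587 + 3,510 = 91,097.
Numerator = 3,510 + 985 + 2,228 = 6,723.
Denominator = 91,097 + 985 = 92,082.
Broad rate = 6,723 / 92,082 = 7.30%.

Broad underutilization rate ≈ 7.30%.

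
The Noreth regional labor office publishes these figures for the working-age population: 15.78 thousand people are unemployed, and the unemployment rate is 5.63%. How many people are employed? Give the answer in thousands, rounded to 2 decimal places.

Labor force = U / u = 15.78 / 0.0563 ≈ 280.28 thousand.
Employed = labor force − unemployed = 280.28 − 15.78 = 264.50 thousand.

About 264.50 thousand are employed.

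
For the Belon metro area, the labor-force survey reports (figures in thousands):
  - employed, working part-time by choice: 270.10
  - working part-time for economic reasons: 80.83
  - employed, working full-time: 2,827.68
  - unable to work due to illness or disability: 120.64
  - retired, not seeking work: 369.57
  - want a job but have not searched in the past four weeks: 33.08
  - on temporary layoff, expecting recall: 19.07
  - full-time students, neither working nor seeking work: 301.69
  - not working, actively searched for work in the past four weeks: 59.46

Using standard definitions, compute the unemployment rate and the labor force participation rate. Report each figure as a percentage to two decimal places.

Unemployment rate ≈ 2.41%; labor force participation rate ≈ 79.79%.

Employed = 270.10 + 80.83 + 2,827.68 = 3,178.61 thousand (anyone who worked, including part-time for economic reasons, counts as employed).
Unemployed = 19.07 + 59.46 = 78.53 thousand (jobless and actively searching, or on temporary layoff).
Labor force = 3,178.61 + 78.53 = 3,257.14 thousand.
Not in labor force = 120.64 + 369.57 + 33.08 + 301.69 = 824.98 thousand (those not working and not actively searching are outside the labor force — including those who want a job but have given up searching).
Civilian working-age population = 3,257.14 + 824.98 = 4,082.12 thousand.
Unemployment rate = 78.53 / 3,257.14 = 2.41%.
Labor force participation rate = 3,257.14 / 4,082.12 = 79.79%.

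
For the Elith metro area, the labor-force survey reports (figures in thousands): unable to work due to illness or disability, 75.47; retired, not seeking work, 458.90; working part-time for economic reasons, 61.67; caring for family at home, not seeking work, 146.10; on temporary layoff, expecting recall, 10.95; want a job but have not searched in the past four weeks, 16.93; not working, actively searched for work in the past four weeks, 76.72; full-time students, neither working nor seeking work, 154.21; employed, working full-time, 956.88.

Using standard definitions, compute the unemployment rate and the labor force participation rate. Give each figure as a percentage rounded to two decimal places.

Unemployment rate ≈ 7.93%; labor force participation rate ≈ 56.50%.

Employed = 61.67 + 956.88 = 1,018.55 thousand (anyone who worked, including part-time for economic reasons, counts as employed).
Unemployed = 10.95 + 76.72 = 87.67 thousand (jobless and actively searching, or on temporary layoff).
Labor force = 1,018.55 + 87.67 = 1,106.22 thousand.
Not in labor force = 75.47 + 458.90 + 146.10 + 16.93 + 154.21 = 851.61 thousand (those not working and not actively searching are outside the labor force — including those who want a job but have given up searching).
Civilian working-age population = 1,106.22 + 851.61 = 1,957.83 thousand.
Unemployment rate = 87.67 / 1,106.22 = 7.93%.
Labor force participation rate = 1,106.22 / 1,957.83 = 56.50%.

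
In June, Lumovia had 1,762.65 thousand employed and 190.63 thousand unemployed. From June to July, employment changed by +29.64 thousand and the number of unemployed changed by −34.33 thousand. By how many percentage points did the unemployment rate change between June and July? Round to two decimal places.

June: labor force = 1,762.65 + 190.63 = 1,953.28; u = 190.63/1,953.28 = 9.76%.
July: labor force = 1,792.29 + 156.30 = 1,948.59; u = 156.30/1,948.59 = 8.02%.
Change = 8.02% − 9.76% = −1.74 pp.

The unemployment rate changed by −1.74 percentage points.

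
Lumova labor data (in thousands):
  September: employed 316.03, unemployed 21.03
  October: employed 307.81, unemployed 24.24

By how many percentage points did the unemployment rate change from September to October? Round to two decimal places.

September: labor force = 316.03 + 21.03 = 337.06; u = 21.03/337.06 = 6.24%.
October: labor force = 307.81 + 24.24 = 332.05; u = 24.24/332.05 = 7.30%.
Change = 7.30% − 6.24% = +1.06 pp.

The unemployment rate changed by +1.06 percentage points.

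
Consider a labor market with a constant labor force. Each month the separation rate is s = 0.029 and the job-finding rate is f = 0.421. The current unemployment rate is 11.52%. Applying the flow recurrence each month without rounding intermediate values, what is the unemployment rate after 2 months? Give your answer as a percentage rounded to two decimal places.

With a fixed labor force, u_{t+1} = u_t + s·(1−u_t) − f·u_t = u_t·(1−s−f) + s.
Here 1−s−f = 0.550 and s = 0.029.
u_1 = 0.115200 × 0.550 + 0.029 = 0.092360.
u_2 = 0.092360 × 0.550 + 0.029 = 0.079798.

Unemployment rate after two months ≈ 7.98%.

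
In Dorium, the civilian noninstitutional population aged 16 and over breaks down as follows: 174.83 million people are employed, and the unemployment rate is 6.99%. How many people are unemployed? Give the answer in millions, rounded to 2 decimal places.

About 13.14 million are unemployed.

Let U be the number unemployed. The labor force is E + U, and U/(E+U) = 0.0699.
So U = 0.0699 × 174.83 / (1 − 0.0699) = 12.2206 / 0.9301 ≈ 13.14 million.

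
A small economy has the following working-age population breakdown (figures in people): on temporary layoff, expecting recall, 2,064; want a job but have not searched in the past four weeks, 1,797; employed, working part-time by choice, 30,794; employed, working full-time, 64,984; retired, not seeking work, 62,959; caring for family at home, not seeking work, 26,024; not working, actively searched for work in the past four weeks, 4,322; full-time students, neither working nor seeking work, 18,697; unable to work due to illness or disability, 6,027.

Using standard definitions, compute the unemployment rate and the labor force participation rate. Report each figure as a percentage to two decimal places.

Employed = 30,794 + 64,984 = 95,778.
Unemployed = 2,064 + 4,322 = 6,386 (jobless and actively searching, or on temporary layoff).
Labor force = 95,778 + 6,386 = 102,164.
Not in labor force = 1,797 + 62,959 + 26,024 + 18,697 + 6,027 = 115,504 (those not working and not actively searching are outside the labor force — including those who want a job but have given up searching).
Civilian working-age population = 102,164 + 115,504 = 217,668.
Unemployment rate = 6,386 / 102,164 = 6.25%.
Labor force participation rate = 102,164 / 217,668 = 46.94%.

Unemployment rate ≈ 6.25%; labor force participation rate ≈ 46.94%.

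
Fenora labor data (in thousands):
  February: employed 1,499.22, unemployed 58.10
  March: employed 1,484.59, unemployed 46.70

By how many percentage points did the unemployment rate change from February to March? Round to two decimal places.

February: labor force = 1,499.22 + 58.10 = 1,557.32; u = 58.10/1,557.32 = 3.73%.
March: labor force = 1,484.59 + 46.70 = 1,531.29; u = 46.70/1,531.29 = 3.05%.
Change = 3.05% − 3.73% = −0.68 pp.

The unemployment rate changed by −0.68 percentage points.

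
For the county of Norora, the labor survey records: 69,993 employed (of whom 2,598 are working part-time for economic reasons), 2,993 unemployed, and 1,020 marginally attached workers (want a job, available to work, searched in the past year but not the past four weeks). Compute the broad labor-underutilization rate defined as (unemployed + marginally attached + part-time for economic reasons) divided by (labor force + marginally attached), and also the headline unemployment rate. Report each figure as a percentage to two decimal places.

Broad underutilization rate ≈ 8.93%; headline unemployment rate ≈ 4.10%.

Labor force = 69,993 + 2,993 = 72,986.
Numerator = 2,993 + 1,020 + 2,598 = 6,611.
Denominator = 72,986 + 1,020 = 74,006.
Broad rate = 6,611 / 74,006 = 8.93%.
Headline unemployment rate = 2,993 / 72,986 = 4.10%.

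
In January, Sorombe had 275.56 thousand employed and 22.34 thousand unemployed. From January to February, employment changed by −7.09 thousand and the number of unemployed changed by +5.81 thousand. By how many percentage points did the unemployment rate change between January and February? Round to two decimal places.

The unemployment rate changed by +1.99 percentage points.

January: labor force = 275.56 + 22.34 = 297.90; u = 22.34/297.90 = 7.50%.
February: labor force = 268.47 + 28.15 = 296.62; u = 28.15/296.62 = 9.49%.
Change = 9.49% − 7.50% = +1.99 pp.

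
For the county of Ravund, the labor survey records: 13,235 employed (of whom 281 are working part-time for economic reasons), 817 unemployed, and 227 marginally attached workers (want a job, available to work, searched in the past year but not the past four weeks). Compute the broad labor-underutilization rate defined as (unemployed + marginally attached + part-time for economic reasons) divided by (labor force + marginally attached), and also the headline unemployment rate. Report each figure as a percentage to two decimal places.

Broad underutilization rate ≈ 9.28%; headline unemployment rate ≈ 5.81%.

Labor force = 13,235 + 817 = 14,052.
Numerator = 817 + 227 + 281 = 1,325.
Denominator = 14,052 + 227 = 14,279.
Broad rate = 1,325 / 14,279 = 9.28%.
Headline unemployment rate = 817 / 14,052 = 5.81%.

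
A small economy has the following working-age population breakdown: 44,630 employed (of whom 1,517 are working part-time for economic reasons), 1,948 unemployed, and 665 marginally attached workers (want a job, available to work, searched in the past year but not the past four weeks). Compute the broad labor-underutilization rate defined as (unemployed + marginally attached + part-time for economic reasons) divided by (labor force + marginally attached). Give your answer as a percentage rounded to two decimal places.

Labor force = 44,630 + 1,948 = 46,578.
Numerator = 1,948 + 665 + 1,517 = 4,130.
Denominator = 46,578 + 665 = 47,243.
Broad rate = 4,130 / 47,243 = 8.74%.

Broad underutilization rate ≈ 8.74%.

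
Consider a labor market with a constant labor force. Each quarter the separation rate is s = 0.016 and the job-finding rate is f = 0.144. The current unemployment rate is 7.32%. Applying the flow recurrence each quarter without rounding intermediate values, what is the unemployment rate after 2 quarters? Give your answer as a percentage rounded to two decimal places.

Unemployment rate after two quarters ≈ 8.11%.

With a fixed labor force, u_{t+1} = u_t + s·(1−u_t) − f·u_t = u_t·(1−s−f) + s.
Here 1−s−f = 0.840 and s = 0.016.
u_1 = 0.073200 × 0.840 + 0.016 = 0.077488.
u_2 = 0.077488 × 0.840 + 0.016 = 0.081090.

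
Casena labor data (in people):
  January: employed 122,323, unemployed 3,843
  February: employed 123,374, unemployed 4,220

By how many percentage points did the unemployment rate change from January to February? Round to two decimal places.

The unemployment rate changed by +0.26 percentage points.

January: labor force = 122,323 + 3,843 = 126,166; u = 3,843/126,166 = 3.05%.
February: labor force = 123,374 + 4,220 = 127,594; u = 4,220/127,594 = 3.31%.
Change = 3.31% − 3.05% = +0.26 pp.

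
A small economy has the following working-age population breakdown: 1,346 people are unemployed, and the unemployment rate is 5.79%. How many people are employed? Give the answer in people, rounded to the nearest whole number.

About 21,901 are employed.

Labor force = U / u = 1,346 / 0.0579 ≈ 23,247.
Employed = labor force − unemployed = 23,247 − 1,346 = 21,901.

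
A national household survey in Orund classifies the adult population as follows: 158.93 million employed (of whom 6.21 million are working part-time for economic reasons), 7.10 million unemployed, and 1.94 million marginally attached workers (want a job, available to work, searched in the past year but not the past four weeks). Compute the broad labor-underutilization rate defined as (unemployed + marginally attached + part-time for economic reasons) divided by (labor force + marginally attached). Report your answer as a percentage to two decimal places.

Broad underutilization rate ≈ 9.08%.

Labor force = 158.93 + 7.10 = 166.03 million.
Numerator = 7.10 + 1.94 + 6.21 = 15.25 million.
Denominator = 166.03 + 1.94 = 167.97 million.
Broad rate = 15.25 / 167.97 = 9.08%.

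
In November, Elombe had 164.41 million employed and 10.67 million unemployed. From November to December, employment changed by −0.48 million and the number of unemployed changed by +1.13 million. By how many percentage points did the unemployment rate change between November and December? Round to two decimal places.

November: labor force = 164.41 + 10.67 = 175.08; u = 10.67/175.08 = 6.09%.
December: labor force = 163.93 + 11.80 = 175.73; u = 11.80/175.73 = 6.71%.
Change = 6.71% − 6.09% = +0.62 pp.

The unemployment rate changed by +0.62 percentage points.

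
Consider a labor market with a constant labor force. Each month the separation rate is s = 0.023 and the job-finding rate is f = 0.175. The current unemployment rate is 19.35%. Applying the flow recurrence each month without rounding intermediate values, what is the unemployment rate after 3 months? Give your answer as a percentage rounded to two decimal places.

Unemployment rate after three months ≈ 15.61%.

With a fixed labor force, u_{t+1} = u_t + s·(1−u_t) − f·u_t = u_t·(1−s−f) + s.
Here 1−s−f = 0.802 and s = 0.023.
u_1 = 0.193500 × 0.802 + 0.023 = 0.178187.
u_2 = 0.178187 × 0.802 + 0.023 = 0.165906.
u_3 = 0.165906 × 0.802 + 0.023 = 0.156057.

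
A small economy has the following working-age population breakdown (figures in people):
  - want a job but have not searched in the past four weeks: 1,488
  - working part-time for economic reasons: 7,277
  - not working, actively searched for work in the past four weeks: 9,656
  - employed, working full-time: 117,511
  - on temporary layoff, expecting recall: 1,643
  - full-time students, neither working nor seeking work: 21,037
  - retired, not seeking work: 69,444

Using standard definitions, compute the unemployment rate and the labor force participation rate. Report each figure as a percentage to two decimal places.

Employed = 7,277 + 117,511 = 124,788 (anyone who worked, including part-time for economic reasons, counts as employed).
Unemployed = 9,656 + 1,643 = 11,299 (jobless and actively searching, or on temporary layoff).
Labor force = 124,788 + 11,299 = 136,087.
Not in labor force = 1,488 + 21,037 + 69,444 = 91,969 (those not working and not actively searching are outside the labor force — including those who want a job but have given up searching).
Civilian working-age population = 136,087 + 91,969 = 228,056.
Unemployment rate = 11,299 / 136,087 = 8.30%.
Labor force participation rate = 136,087 / 228,056 = 59.67%.

Unemployment rate ≈ 8.30%; labor force participation rate ≈ 59.67%.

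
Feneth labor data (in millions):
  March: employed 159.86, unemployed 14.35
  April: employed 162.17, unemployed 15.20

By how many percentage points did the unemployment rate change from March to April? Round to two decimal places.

The unemployment rate changed by +0.33 percentage points.

March: labor force = 159.86 + 14.35 = 174.21; u = 14.35/174.21 = 8.24%.
April: labor force = 162.17 + 15.20 = 177.37; u = 15.20/177.37 = 8.57%.
Change = 8.57% − 8.24% = +0.33 pp.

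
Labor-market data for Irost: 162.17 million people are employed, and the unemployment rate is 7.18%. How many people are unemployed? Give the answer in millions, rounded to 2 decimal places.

Let U be the number unemployed. The labor force is E + U, and U/(E+U) = 0.0718.
So U = 0.0718 × 162.17 / (1 − 0.0718) = 11.6438 / 0.9282 ≈ 12.54 million.

About 12.54 million are unemployed.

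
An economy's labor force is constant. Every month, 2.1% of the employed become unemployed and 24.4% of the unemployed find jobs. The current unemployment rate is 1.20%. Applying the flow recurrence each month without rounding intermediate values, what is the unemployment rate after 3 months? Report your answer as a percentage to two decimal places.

Unemployment rate after three months ≈ 5.25%.

With a fixed labor force, u_{t+1} = u_t + s·(1−u_t) − f·u_t = u_t·(1−s−f) + s.
Here 1−s−f = 0.735 and s = 0.021.
u_1 = 0.012000 × 0.735 + 0.021 = 0.029820.
u_2 = 0.029820 × 0.735 + 0.021 = 0.042918.
u_3 = 0.042918 × 0.735 + 0.021 = 0.052545.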